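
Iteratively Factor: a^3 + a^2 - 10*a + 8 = (a - 2)*(a^2 + 3*a - 4) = (a - 2)*(a - 1)*(a + 4)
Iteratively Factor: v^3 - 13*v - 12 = (v - 4)*(v^2 + 4*v + 3) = (v - 4)*(v + 1)*(v + 3)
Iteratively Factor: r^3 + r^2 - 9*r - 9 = (r - 3)*(r^2 + 4*r + 3) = (r - 3)*(r + 1)*(r + 3)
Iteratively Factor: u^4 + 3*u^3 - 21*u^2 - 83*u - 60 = (u + 3)*(u^3 - 21*u - 20) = (u + 3)*(u + 4)*(u^2 - 4*u - 5) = (u - 5)*(u + 3)*(u + 4)*(u + 1)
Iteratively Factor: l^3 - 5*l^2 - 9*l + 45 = (l - 5)*(l^2 - 9) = (l - 5)*(l + 3)*(l - 3)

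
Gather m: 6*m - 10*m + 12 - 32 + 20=-4*m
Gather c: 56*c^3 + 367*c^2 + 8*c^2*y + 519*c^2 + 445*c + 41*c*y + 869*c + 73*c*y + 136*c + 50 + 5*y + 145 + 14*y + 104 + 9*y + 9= 56*c^3 + c^2*(8*y + 886) + c*(114*y + 1450) + 28*y + 308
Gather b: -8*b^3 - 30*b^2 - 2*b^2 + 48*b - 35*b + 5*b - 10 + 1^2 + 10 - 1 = -8*b^3 - 32*b^2 + 18*b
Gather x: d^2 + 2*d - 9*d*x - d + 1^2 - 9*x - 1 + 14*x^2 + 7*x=d^2 + d + 14*x^2 + x*(-9*d - 2)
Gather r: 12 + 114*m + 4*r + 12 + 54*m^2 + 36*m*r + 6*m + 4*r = 54*m^2 + 120*m + r*(36*m + 8) + 24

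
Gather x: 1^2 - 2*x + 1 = 2 - 2*x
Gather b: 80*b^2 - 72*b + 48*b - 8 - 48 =80*b^2 - 24*b - 56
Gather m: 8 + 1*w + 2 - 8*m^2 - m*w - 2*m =-8*m^2 + m*(-w - 2) + w + 10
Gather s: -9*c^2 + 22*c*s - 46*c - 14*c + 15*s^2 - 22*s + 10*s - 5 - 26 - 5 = -9*c^2 - 60*c + 15*s^2 + s*(22*c - 12) - 36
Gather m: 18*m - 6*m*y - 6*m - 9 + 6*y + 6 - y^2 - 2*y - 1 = m*(12 - 6*y) - y^2 + 4*y - 4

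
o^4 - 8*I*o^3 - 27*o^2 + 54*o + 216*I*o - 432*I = (o - 3)^2*(o + 6)*(o - 8*I)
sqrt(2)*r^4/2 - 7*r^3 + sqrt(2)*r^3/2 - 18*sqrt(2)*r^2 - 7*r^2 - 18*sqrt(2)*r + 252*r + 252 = (r - 6)*(r + 6)*(r - 7*sqrt(2))*(sqrt(2)*r/2 + sqrt(2)/2)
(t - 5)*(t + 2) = t^2 - 3*t - 10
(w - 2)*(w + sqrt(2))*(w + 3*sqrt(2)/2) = w^3 - 2*w^2 + 5*sqrt(2)*w^2/2 - 5*sqrt(2)*w + 3*w - 6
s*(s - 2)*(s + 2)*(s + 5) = s^4 + 5*s^3 - 4*s^2 - 20*s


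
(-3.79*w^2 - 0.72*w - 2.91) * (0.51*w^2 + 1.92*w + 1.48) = -1.9329*w^4 - 7.644*w^3 - 8.4757*w^2 - 6.6528*w - 4.3068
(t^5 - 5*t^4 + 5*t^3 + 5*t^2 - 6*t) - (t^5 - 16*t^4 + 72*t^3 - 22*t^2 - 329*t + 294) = 11*t^4 - 67*t^3 + 27*t^2 + 323*t - 294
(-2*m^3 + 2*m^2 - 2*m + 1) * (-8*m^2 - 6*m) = 16*m^5 - 4*m^4 + 4*m^3 + 4*m^2 - 6*m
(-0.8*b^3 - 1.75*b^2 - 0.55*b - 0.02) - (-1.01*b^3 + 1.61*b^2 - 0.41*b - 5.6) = 0.21*b^3 - 3.36*b^2 - 0.14*b + 5.58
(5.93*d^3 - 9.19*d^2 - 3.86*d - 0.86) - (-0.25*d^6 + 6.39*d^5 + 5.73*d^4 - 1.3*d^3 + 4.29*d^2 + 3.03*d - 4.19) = 0.25*d^6 - 6.39*d^5 - 5.73*d^4 + 7.23*d^3 - 13.48*d^2 - 6.89*d + 3.33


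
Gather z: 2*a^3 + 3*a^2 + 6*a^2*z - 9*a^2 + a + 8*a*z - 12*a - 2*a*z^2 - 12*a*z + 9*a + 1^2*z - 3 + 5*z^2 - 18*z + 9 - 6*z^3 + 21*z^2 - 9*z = 2*a^3 - 6*a^2 - 2*a - 6*z^3 + z^2*(26 - 2*a) + z*(6*a^2 - 4*a - 26) + 6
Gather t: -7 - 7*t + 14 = 7 - 7*t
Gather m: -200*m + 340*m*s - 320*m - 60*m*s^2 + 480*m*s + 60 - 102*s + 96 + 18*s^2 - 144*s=m*(-60*s^2 + 820*s - 520) + 18*s^2 - 246*s + 156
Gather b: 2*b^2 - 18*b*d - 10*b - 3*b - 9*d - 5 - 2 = 2*b^2 + b*(-18*d - 13) - 9*d - 7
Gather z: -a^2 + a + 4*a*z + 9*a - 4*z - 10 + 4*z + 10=-a^2 + 4*a*z + 10*a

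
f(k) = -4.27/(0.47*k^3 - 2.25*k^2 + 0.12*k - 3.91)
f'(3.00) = -0.02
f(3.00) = 0.38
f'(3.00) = -0.02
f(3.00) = 0.38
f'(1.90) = -0.19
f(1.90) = 0.50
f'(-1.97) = 0.23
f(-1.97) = 0.26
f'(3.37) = 0.03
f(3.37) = 0.39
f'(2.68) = -0.07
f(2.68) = 0.40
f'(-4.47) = 0.02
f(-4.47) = 0.05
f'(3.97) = 0.21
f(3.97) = 0.45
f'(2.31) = -0.12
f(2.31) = 0.43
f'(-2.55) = 0.12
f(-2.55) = 0.16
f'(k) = -4.27*(-1.41*k^2 + 4.5*k - 0.12)/(0.47*k^3 - 2.25*k^2 + 0.12*k - 3.91)^2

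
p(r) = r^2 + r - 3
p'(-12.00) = -23.00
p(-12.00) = 129.00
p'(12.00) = 25.00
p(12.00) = 153.00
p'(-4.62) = -8.24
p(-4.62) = 13.72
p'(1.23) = 3.46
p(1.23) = -0.26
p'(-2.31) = -3.62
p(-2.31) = 0.03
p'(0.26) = 1.52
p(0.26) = -2.67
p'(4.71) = 10.42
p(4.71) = 23.89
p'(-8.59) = -16.18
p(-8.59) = 62.20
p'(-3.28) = -5.56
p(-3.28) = 4.48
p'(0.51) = 2.02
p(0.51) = -2.23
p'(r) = 2*r + 1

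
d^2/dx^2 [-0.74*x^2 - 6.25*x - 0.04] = -1.48000000000000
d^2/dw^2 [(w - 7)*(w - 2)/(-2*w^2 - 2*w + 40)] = 2*(5*w^3 - 51*w^2 + 249*w - 257)/(w^6 + 3*w^5 - 57*w^4 - 119*w^3 + 1140*w^2 + 1200*w - 8000)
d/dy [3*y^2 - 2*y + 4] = 6*y - 2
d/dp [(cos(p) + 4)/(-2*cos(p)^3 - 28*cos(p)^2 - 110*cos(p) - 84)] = -(227*cos(p)/2 + 13*cos(2*p) + cos(3*p)/2 + 191)*sin(p)/(2*(cos(p)^3 + 14*cos(p)^2 + 55*cos(p) + 42)^2)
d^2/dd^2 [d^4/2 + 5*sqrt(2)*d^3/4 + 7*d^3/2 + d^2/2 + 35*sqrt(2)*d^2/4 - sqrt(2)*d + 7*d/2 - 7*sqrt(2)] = 6*d^2 + 15*sqrt(2)*d/2 + 21*d + 1 + 35*sqrt(2)/2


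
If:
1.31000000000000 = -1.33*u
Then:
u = -0.98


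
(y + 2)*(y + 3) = y^2 + 5*y + 6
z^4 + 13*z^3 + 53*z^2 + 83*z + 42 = (z + 1)*(z + 2)*(z + 3)*(z + 7)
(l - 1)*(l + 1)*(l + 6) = l^3 + 6*l^2 - l - 6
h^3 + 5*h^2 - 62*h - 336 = (h - 8)*(h + 6)*(h + 7)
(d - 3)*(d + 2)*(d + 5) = d^3 + 4*d^2 - 11*d - 30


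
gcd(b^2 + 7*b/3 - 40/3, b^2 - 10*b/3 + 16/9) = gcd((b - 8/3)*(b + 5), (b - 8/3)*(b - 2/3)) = b - 8/3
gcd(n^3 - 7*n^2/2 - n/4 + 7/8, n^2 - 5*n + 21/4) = n - 7/2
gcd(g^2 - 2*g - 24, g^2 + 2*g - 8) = g + 4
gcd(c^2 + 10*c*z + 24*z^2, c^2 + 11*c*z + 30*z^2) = c + 6*z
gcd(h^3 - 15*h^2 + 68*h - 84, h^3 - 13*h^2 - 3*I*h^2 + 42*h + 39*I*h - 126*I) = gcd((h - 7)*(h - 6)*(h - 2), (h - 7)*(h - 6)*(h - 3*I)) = h^2 - 13*h + 42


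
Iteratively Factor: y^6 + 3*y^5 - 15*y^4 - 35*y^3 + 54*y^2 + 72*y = (y)*(y^5 + 3*y^4 - 15*y^3 - 35*y^2 + 54*y + 72) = y*(y - 3)*(y^4 + 6*y^3 + 3*y^2 - 26*y - 24) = y*(y - 3)*(y + 4)*(y^3 + 2*y^2 - 5*y - 6) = y*(y - 3)*(y - 2)*(y + 4)*(y^2 + 4*y + 3) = y*(y - 3)*(y - 2)*(y + 1)*(y + 4)*(y + 3)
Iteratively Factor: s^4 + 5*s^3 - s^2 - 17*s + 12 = (s + 4)*(s^3 + s^2 - 5*s + 3) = (s + 3)*(s + 4)*(s^2 - 2*s + 1) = (s - 1)*(s + 3)*(s + 4)*(s - 1)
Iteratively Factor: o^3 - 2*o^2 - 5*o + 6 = (o - 1)*(o^2 - o - 6) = (o - 1)*(o + 2)*(o - 3)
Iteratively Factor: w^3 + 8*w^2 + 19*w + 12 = (w + 3)*(w^2 + 5*w + 4) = (w + 3)*(w + 4)*(w + 1)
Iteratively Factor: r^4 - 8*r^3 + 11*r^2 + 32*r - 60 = (r + 2)*(r^3 - 10*r^2 + 31*r - 30) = (r - 3)*(r + 2)*(r^2 - 7*r + 10) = (r - 5)*(r - 3)*(r + 2)*(r - 2)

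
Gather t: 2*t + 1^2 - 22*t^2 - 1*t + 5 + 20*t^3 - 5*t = 20*t^3 - 22*t^2 - 4*t + 6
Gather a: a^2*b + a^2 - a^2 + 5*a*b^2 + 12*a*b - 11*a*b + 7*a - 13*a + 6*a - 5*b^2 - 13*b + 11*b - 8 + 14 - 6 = a^2*b + a*(5*b^2 + b) - 5*b^2 - 2*b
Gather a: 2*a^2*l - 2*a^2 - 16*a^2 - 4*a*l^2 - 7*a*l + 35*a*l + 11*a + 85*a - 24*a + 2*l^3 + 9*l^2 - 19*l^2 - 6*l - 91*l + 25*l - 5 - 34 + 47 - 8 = a^2*(2*l - 18) + a*(-4*l^2 + 28*l + 72) + 2*l^3 - 10*l^2 - 72*l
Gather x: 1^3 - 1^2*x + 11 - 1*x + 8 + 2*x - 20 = 0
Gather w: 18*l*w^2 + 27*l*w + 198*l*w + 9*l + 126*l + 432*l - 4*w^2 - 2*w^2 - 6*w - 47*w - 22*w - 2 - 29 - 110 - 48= 567*l + w^2*(18*l - 6) + w*(225*l - 75) - 189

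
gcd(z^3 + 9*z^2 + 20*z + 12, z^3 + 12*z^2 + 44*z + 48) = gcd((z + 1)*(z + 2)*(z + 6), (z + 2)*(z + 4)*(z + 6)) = z^2 + 8*z + 12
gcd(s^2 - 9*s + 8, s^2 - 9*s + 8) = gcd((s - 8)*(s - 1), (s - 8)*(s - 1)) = s^2 - 9*s + 8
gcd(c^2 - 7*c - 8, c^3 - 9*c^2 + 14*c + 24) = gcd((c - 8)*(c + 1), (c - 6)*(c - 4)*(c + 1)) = c + 1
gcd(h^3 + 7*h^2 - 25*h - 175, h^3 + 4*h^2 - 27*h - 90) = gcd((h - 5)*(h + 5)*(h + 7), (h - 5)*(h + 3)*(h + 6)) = h - 5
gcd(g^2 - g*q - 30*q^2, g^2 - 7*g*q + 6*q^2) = -g + 6*q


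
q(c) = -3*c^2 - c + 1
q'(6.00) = -37.00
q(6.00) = -113.00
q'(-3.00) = 17.00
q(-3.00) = -23.00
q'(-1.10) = 5.60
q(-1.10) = -1.53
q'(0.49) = -3.94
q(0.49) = -0.21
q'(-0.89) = 4.34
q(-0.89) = -0.49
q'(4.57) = -28.42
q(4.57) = -66.22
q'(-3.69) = 21.14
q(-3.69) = -36.16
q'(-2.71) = 15.26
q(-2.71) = -18.32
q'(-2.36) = 13.16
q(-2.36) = -13.35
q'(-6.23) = 36.38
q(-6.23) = -109.21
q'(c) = -6*c - 1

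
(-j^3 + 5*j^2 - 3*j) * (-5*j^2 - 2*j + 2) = 5*j^5 - 23*j^4 + 3*j^3 + 16*j^2 - 6*j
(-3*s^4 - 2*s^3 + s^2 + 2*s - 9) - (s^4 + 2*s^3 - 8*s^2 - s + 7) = -4*s^4 - 4*s^3 + 9*s^2 + 3*s - 16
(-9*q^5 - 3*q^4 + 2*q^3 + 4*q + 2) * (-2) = 18*q^5 + 6*q^4 - 4*q^3 - 8*q - 4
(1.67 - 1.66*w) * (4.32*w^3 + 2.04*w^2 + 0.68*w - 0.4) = -7.1712*w^4 + 3.828*w^3 + 2.278*w^2 + 1.7996*w - 0.668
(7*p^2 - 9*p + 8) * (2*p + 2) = 14*p^3 - 4*p^2 - 2*p + 16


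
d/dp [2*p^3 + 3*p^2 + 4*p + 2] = 6*p^2 + 6*p + 4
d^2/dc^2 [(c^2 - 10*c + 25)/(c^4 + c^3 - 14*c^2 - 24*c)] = 2*(3*c^8 - 57*c^7 + 185*c^6 + 909*c^5 - 3228*c^4 - 6536*c^3 + 12900*c^2 + 25200*c + 14400)/(c^3*(c^9 + 3*c^8 - 39*c^7 - 155*c^6 + 402*c^5 + 2532*c^4 + 1000*c^3 - 12384*c^2 - 24192*c - 13824))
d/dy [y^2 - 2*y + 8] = 2*y - 2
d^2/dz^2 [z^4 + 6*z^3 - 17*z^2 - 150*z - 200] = 12*z^2 + 36*z - 34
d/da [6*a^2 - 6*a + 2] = 12*a - 6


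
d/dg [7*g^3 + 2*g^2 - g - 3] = 21*g^2 + 4*g - 1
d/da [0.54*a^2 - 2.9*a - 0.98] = 1.08*a - 2.9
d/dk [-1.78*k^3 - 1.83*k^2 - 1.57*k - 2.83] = -5.34*k^2 - 3.66*k - 1.57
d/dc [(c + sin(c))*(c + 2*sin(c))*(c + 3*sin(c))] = 6*c^2*cos(c) + 3*c^2 + 12*c*sin(c) + 11*c*sin(2*c) + 18*sin(c)^2*cos(c) + 11*sin(c)^2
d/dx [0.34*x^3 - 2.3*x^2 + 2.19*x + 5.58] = 1.02*x^2 - 4.6*x + 2.19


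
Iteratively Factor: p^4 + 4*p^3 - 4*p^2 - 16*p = (p - 2)*(p^3 + 6*p^2 + 8*p) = (p - 2)*(p + 2)*(p^2 + 4*p) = (p - 2)*(p + 2)*(p + 4)*(p)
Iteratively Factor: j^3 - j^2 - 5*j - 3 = (j + 1)*(j^2 - 2*j - 3) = (j + 1)^2*(j - 3)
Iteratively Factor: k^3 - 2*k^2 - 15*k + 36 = (k + 4)*(k^2 - 6*k + 9) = (k - 3)*(k + 4)*(k - 3)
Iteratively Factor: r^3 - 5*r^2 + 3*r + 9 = (r - 3)*(r^2 - 2*r - 3) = (r - 3)*(r + 1)*(r - 3)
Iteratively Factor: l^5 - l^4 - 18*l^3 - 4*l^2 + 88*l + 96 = (l + 2)*(l^4 - 3*l^3 - 12*l^2 + 20*l + 48) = (l + 2)^2*(l^3 - 5*l^2 - 2*l + 24) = (l + 2)^3*(l^2 - 7*l + 12) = (l - 3)*(l + 2)^3*(l - 4)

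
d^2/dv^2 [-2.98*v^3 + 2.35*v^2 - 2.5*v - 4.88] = 4.7 - 17.88*v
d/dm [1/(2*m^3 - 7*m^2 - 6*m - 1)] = 2*(-3*m^2 + 7*m + 3)/(-2*m^3 + 7*m^2 + 6*m + 1)^2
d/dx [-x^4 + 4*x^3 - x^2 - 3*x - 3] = -4*x^3 + 12*x^2 - 2*x - 3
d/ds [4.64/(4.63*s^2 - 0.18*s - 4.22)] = (0.8352 - 42.9664*s)/(-4.63*s^2 + 0.18*s + 4.22)^2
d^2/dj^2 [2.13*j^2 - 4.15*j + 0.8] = 4.26000000000000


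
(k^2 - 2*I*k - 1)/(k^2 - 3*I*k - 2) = (k - I)/(k - 2*I)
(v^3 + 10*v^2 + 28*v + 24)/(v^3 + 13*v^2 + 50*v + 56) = (v^2 + 8*v + 12)/(v^2 + 11*v + 28)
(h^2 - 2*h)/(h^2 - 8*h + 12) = h/(h - 6)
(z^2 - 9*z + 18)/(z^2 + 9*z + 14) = (z^2 - 9*z + 18)/(z^2 + 9*z + 14)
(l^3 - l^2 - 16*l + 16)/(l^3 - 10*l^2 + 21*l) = (l^3 - l^2 - 16*l + 16)/(l*(l^2 - 10*l + 21))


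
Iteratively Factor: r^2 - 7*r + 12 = (r - 3)*(r - 4)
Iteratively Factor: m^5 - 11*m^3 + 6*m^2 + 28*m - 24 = (m + 2)*(m^4 - 2*m^3 - 7*m^2 + 20*m - 12) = (m - 1)*(m + 2)*(m^3 - m^2 - 8*m + 12) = (m - 1)*(m + 2)*(m + 3)*(m^2 - 4*m + 4) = (m - 2)*(m - 1)*(m + 2)*(m + 3)*(m - 2)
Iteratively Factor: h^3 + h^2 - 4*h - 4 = (h - 2)*(h^2 + 3*h + 2) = (h - 2)*(h + 2)*(h + 1)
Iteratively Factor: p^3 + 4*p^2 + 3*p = (p + 1)*(p^2 + 3*p) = p*(p + 1)*(p + 3)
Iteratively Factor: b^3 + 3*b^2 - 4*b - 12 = (b + 2)*(b^2 + b - 6) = (b + 2)*(b + 3)*(b - 2)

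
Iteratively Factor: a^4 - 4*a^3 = (a - 4)*(a^3) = a*(a - 4)*(a^2) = a^2*(a - 4)*(a)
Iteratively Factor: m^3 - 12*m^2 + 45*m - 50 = (m - 5)*(m^2 - 7*m + 10) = (m - 5)*(m - 2)*(m - 5)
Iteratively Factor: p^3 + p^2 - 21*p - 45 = (p + 3)*(p^2 - 2*p - 15) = (p - 5)*(p + 3)*(p + 3)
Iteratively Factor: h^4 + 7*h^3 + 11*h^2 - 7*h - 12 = (h + 4)*(h^3 + 3*h^2 - h - 3) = (h + 3)*(h + 4)*(h^2 - 1) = (h + 1)*(h + 3)*(h + 4)*(h - 1)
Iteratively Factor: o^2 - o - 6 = (o - 3)*(o + 2)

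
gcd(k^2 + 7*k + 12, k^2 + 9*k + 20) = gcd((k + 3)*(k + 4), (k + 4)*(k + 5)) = k + 4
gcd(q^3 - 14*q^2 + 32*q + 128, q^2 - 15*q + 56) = q - 8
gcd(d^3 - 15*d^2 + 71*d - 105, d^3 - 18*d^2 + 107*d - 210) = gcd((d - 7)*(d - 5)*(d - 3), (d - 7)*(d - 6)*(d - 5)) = d^2 - 12*d + 35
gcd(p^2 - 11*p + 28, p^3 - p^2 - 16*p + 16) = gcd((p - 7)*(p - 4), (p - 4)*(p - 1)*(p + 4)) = p - 4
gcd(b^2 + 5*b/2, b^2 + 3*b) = b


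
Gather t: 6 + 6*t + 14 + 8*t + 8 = 14*t + 28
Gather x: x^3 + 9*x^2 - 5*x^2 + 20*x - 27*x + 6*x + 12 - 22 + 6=x^3 + 4*x^2 - x - 4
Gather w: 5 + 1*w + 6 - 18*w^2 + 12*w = -18*w^2 + 13*w + 11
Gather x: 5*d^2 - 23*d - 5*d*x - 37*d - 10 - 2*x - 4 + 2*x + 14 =5*d^2 - 5*d*x - 60*d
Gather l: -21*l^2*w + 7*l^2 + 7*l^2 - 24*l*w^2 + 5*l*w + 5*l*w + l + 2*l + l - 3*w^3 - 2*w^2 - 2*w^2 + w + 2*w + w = l^2*(14 - 21*w) + l*(-24*w^2 + 10*w + 4) - 3*w^3 - 4*w^2 + 4*w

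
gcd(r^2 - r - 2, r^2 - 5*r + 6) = r - 2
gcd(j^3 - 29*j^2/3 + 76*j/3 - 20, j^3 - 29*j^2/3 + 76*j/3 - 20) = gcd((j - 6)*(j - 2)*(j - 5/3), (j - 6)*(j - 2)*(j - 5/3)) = j^3 - 29*j^2/3 + 76*j/3 - 20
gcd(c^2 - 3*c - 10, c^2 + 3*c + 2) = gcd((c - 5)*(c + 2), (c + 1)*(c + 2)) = c + 2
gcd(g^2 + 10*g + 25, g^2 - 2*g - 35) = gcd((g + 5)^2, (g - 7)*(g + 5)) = g + 5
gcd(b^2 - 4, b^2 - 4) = b^2 - 4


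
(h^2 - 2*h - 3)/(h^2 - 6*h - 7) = (h - 3)/(h - 7)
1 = 1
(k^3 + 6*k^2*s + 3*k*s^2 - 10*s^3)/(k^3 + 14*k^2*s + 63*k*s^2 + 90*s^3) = (k^2 + k*s - 2*s^2)/(k^2 + 9*k*s + 18*s^2)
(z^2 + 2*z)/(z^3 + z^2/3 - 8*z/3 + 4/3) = 3*z/(3*z^2 - 5*z + 2)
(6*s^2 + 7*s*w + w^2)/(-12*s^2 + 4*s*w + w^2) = (-s - w)/(2*s - w)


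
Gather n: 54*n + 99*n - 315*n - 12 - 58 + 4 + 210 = 144 - 162*n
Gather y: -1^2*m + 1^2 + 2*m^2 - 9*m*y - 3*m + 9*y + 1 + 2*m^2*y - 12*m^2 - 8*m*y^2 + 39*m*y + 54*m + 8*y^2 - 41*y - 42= -10*m^2 + 50*m + y^2*(8 - 8*m) + y*(2*m^2 + 30*m - 32) - 40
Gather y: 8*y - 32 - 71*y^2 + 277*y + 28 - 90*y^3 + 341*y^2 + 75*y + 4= -90*y^3 + 270*y^2 + 360*y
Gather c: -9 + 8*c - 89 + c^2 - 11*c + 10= c^2 - 3*c - 88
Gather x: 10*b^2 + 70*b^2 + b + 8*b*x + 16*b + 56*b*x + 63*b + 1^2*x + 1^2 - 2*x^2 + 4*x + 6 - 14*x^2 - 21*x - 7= 80*b^2 + 80*b - 16*x^2 + x*(64*b - 16)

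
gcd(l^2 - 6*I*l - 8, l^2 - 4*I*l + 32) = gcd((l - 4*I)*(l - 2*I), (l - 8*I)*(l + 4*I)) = 1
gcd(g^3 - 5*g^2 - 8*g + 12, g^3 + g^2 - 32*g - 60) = g^2 - 4*g - 12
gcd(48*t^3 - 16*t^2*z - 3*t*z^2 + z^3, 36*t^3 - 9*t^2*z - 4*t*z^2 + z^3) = 12*t^2 - 7*t*z + z^2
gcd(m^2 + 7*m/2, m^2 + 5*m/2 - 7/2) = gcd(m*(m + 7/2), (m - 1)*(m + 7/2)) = m + 7/2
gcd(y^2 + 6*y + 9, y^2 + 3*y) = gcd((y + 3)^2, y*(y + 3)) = y + 3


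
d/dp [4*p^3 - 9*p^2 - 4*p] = 12*p^2 - 18*p - 4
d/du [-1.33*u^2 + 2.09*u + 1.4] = 2.09 - 2.66*u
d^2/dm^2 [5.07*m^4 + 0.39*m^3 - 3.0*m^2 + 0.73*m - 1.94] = 60.84*m^2 + 2.34*m - 6.0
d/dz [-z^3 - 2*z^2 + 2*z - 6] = -3*z^2 - 4*z + 2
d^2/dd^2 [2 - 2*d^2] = -4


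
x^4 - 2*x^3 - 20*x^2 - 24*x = x*(x - 6)*(x + 2)^2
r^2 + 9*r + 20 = (r + 4)*(r + 5)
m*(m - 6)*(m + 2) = m^3 - 4*m^2 - 12*m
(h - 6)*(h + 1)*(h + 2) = h^3 - 3*h^2 - 16*h - 12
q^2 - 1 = (q - 1)*(q + 1)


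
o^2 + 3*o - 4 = (o - 1)*(o + 4)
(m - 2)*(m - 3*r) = m^2 - 3*m*r - 2*m + 6*r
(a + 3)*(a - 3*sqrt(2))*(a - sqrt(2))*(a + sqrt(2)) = a^4 - 3*sqrt(2)*a^3 + 3*a^3 - 9*sqrt(2)*a^2 - 2*a^2 - 6*a + 6*sqrt(2)*a + 18*sqrt(2)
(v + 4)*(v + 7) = v^2 + 11*v + 28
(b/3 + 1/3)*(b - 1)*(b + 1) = b^3/3 + b^2/3 - b/3 - 1/3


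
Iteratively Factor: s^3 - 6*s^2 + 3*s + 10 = (s - 2)*(s^2 - 4*s - 5) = (s - 5)*(s - 2)*(s + 1)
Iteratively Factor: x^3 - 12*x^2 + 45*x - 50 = (x - 5)*(x^2 - 7*x + 10) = (x - 5)^2*(x - 2)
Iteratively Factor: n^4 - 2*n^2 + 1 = (n - 1)*(n^3 + n^2 - n - 1) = (n - 1)^2*(n^2 + 2*n + 1) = (n - 1)^2*(n + 1)*(n + 1)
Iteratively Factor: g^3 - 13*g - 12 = (g - 4)*(g^2 + 4*g + 3) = (g - 4)*(g + 3)*(g + 1)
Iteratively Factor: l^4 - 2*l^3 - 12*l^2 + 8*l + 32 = (l - 4)*(l^3 + 2*l^2 - 4*l - 8) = (l - 4)*(l - 2)*(l^2 + 4*l + 4) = (l - 4)*(l - 2)*(l + 2)*(l + 2)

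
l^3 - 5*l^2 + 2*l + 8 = (l - 4)*(l - 2)*(l + 1)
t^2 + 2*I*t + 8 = (t - 2*I)*(t + 4*I)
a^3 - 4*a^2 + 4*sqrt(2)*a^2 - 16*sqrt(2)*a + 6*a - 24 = (a - 4)*(a + sqrt(2))*(a + 3*sqrt(2))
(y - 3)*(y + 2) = y^2 - y - 6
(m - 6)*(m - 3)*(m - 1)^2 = m^4 - 11*m^3 + 37*m^2 - 45*m + 18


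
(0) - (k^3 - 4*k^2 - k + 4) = -k^3 + 4*k^2 + k - 4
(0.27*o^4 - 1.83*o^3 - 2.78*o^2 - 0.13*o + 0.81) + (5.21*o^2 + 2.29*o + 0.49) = 0.27*o^4 - 1.83*o^3 + 2.43*o^2 + 2.16*o + 1.3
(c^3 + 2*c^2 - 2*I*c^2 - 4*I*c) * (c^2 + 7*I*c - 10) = c^5 + 2*c^4 + 5*I*c^4 + 4*c^3 + 10*I*c^3 + 8*c^2 + 20*I*c^2 + 40*I*c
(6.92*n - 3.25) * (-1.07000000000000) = 3.4775 - 7.4044*n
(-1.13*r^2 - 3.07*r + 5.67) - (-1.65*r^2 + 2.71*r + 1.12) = 0.52*r^2 - 5.78*r + 4.55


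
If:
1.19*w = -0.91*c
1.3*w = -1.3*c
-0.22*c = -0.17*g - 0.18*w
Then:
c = 0.00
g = 0.00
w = 0.00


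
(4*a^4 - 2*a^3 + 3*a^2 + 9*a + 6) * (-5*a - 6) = -20*a^5 - 14*a^4 - 3*a^3 - 63*a^2 - 84*a - 36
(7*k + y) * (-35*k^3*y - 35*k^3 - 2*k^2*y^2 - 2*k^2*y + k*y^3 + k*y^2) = -245*k^4*y - 245*k^4 - 49*k^3*y^2 - 49*k^3*y + 5*k^2*y^3 + 5*k^2*y^2 + k*y^4 + k*y^3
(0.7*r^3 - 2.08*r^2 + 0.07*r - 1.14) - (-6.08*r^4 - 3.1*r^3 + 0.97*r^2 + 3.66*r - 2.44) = 6.08*r^4 + 3.8*r^3 - 3.05*r^2 - 3.59*r + 1.3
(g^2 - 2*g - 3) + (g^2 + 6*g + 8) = 2*g^2 + 4*g + 5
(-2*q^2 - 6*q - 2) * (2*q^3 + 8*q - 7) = -4*q^5 - 12*q^4 - 20*q^3 - 34*q^2 + 26*q + 14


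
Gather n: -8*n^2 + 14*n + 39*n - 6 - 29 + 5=-8*n^2 + 53*n - 30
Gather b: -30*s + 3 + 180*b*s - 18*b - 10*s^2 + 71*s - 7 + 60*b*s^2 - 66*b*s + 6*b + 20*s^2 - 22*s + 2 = b*(60*s^2 + 114*s - 12) + 10*s^2 + 19*s - 2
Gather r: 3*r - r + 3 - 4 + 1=2*r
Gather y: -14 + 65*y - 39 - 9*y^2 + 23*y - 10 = -9*y^2 + 88*y - 63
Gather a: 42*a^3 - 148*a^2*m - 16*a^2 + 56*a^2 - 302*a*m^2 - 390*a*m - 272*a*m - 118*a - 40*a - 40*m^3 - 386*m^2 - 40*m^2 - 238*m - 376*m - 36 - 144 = 42*a^3 + a^2*(40 - 148*m) + a*(-302*m^2 - 662*m - 158) - 40*m^3 - 426*m^2 - 614*m - 180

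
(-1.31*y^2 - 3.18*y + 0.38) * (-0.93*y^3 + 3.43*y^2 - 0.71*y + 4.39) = 1.2183*y^5 - 1.5359*y^4 - 10.3307*y^3 - 2.1897*y^2 - 14.23*y + 1.6682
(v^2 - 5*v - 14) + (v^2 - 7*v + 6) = 2*v^2 - 12*v - 8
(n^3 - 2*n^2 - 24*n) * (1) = n^3 - 2*n^2 - 24*n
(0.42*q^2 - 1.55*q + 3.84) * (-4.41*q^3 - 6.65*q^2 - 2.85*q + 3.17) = -1.8522*q^5 + 4.0425*q^4 - 7.8239*q^3 - 19.7871*q^2 - 15.8575*q + 12.1728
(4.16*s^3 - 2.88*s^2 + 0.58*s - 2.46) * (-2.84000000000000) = -11.8144*s^3 + 8.1792*s^2 - 1.6472*s + 6.9864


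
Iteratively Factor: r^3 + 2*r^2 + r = (r + 1)*(r^2 + r) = r*(r + 1)*(r + 1)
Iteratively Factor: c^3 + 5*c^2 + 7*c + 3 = (c + 3)*(c^2 + 2*c + 1) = (c + 1)*(c + 3)*(c + 1)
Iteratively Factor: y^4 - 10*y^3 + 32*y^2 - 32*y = (y)*(y^3 - 10*y^2 + 32*y - 32) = y*(y - 2)*(y^2 - 8*y + 16) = y*(y - 4)*(y - 2)*(y - 4)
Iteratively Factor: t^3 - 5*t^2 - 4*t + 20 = (t + 2)*(t^2 - 7*t + 10) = (t - 2)*(t + 2)*(t - 5)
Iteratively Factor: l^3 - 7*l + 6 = (l - 2)*(l^2 + 2*l - 3) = (l - 2)*(l + 3)*(l - 1)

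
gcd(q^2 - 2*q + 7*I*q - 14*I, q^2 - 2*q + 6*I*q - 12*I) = q - 2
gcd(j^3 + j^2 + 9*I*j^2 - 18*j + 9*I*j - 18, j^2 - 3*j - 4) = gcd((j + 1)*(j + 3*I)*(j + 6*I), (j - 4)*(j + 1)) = j + 1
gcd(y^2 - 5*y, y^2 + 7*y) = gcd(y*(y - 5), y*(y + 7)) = y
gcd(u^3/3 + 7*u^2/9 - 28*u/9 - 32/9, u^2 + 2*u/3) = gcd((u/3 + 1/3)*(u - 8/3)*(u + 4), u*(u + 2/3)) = 1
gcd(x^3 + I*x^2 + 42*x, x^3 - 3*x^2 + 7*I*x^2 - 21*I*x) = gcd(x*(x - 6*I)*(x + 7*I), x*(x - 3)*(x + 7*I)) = x^2 + 7*I*x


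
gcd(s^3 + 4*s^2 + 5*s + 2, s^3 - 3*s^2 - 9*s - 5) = s^2 + 2*s + 1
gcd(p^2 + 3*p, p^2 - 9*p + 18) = 1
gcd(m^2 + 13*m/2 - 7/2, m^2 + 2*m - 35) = m + 7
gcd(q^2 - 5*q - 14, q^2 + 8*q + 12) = q + 2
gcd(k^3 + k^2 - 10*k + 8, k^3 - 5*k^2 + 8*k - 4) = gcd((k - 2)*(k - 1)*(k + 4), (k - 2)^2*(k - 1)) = k^2 - 3*k + 2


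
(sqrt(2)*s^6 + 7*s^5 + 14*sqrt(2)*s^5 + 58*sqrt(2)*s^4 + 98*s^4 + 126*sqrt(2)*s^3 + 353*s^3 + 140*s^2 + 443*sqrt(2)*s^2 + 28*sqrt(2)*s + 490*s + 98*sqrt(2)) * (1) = sqrt(2)*s^6 + 7*s^5 + 14*sqrt(2)*s^5 + 58*sqrt(2)*s^4 + 98*s^4 + 126*sqrt(2)*s^3 + 353*s^3 + 140*s^2 + 443*sqrt(2)*s^2 + 28*sqrt(2)*s + 490*s + 98*sqrt(2)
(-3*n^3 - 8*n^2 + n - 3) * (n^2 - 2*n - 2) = -3*n^5 - 2*n^4 + 23*n^3 + 11*n^2 + 4*n + 6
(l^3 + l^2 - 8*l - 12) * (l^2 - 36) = l^5 + l^4 - 44*l^3 - 48*l^2 + 288*l + 432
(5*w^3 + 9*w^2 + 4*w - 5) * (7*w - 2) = 35*w^4 + 53*w^3 + 10*w^2 - 43*w + 10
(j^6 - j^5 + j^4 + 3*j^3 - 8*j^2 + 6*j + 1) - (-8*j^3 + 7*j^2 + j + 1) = j^6 - j^5 + j^4 + 11*j^3 - 15*j^2 + 5*j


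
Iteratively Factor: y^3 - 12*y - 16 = (y + 2)*(y^2 - 2*y - 8) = (y + 2)^2*(y - 4)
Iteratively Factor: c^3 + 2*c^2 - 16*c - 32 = (c - 4)*(c^2 + 6*c + 8) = (c - 4)*(c + 4)*(c + 2)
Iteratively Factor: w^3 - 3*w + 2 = (w - 1)*(w^2 + w - 2) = (w - 1)*(w + 2)*(w - 1)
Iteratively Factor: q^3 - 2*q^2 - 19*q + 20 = (q + 4)*(q^2 - 6*q + 5) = (q - 5)*(q + 4)*(q - 1)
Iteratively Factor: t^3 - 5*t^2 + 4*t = (t)*(t^2 - 5*t + 4) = t*(t - 1)*(t - 4)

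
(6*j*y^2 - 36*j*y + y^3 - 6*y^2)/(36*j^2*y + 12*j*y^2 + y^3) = (y - 6)/(6*j + y)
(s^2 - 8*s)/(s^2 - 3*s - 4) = s*(8 - s)/(-s^2 + 3*s + 4)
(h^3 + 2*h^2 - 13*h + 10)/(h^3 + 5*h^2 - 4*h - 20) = (h - 1)/(h + 2)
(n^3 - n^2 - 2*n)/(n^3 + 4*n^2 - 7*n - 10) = n/(n + 5)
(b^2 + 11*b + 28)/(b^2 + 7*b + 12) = (b + 7)/(b + 3)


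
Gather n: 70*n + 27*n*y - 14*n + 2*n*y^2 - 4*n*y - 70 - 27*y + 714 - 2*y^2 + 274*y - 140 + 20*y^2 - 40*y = n*(2*y^2 + 23*y + 56) + 18*y^2 + 207*y + 504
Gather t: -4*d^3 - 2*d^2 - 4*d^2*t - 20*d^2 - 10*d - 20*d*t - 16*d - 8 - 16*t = -4*d^3 - 22*d^2 - 26*d + t*(-4*d^2 - 20*d - 16) - 8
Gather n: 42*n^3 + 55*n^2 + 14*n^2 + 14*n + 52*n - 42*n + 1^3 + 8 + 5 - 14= 42*n^3 + 69*n^2 + 24*n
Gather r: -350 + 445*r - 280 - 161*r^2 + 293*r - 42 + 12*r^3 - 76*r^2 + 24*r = 12*r^3 - 237*r^2 + 762*r - 672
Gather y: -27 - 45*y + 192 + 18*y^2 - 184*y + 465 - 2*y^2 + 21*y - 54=16*y^2 - 208*y + 576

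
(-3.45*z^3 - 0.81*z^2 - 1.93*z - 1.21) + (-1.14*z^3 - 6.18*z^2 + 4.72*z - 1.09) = -4.59*z^3 - 6.99*z^2 + 2.79*z - 2.3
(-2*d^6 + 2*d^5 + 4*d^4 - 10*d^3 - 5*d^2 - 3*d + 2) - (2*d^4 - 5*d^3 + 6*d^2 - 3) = -2*d^6 + 2*d^5 + 2*d^4 - 5*d^3 - 11*d^2 - 3*d + 5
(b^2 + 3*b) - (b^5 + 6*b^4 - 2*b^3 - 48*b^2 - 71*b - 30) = -b^5 - 6*b^4 + 2*b^3 + 49*b^2 + 74*b + 30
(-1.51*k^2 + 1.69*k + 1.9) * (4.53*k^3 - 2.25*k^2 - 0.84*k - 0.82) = -6.8403*k^5 + 11.0532*k^4 + 6.0729*k^3 - 4.4564*k^2 - 2.9818*k - 1.558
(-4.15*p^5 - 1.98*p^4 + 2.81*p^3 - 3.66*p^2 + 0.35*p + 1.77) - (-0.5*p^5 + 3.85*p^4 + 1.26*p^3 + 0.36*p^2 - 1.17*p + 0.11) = -3.65*p^5 - 5.83*p^4 + 1.55*p^3 - 4.02*p^2 + 1.52*p + 1.66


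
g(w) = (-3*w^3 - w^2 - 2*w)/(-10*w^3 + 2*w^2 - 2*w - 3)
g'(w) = (-9*w^2 - 2*w - 2)/(-10*w^3 + 2*w^2 - 2*w - 3) + (30*w^2 - 4*w + 2)*(-3*w^3 - w^2 - 2*w)/(-10*w^3 + 2*w^2 - 2*w - 3)^2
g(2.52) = 0.38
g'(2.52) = -0.04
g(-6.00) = 0.28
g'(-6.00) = -0.00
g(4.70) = 0.34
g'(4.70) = -0.01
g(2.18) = 0.40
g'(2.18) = -0.05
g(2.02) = 0.40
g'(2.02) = -0.05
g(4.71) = 0.34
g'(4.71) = -0.01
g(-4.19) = 0.27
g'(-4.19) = -0.00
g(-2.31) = 0.27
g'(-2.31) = 0.00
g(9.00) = 0.32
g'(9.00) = 0.00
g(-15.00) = 0.29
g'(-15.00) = 0.00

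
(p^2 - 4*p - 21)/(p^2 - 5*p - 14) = (p + 3)/(p + 2)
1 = 1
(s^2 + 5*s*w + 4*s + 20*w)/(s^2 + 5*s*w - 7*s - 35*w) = (s + 4)/(s - 7)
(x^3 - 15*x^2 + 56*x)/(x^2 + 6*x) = (x^2 - 15*x + 56)/(x + 6)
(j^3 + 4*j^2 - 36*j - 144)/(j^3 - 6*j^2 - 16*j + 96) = (j + 6)/(j - 4)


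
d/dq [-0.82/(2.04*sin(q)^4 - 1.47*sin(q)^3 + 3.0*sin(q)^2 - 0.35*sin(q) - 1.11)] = (6.6912*sin(q)^3 - 3.6162*sin(q)^2 + 4.92*sin(q) - 0.287)*cos(q)/(-2.04*sin(q)^4 + 1.47*sin(q)^3 - 3.0*sin(q)^2 + 0.35*sin(q) + 1.11)^2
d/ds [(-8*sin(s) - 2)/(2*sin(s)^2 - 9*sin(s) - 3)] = 2*(8*sin(s)^2 + 4*sin(s) + 3)*cos(s)/(2*sin(s)^2 - 9*sin(s) - 3)^2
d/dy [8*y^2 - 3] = 16*y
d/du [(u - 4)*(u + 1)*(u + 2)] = 3*u^2 - 2*u - 10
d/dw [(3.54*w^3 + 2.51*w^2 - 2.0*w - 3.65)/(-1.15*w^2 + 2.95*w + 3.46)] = (-4.071*w^4 + 20.886*w^3 + 41.8497*w^2 + 8.9742*w + 3.8475)/(1.3225*w^4 - 6.785*w^3 + 0.744500000000001*w^2 + 20.414*w + 11.9716)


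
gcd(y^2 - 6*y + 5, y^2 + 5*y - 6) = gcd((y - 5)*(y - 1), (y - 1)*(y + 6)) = y - 1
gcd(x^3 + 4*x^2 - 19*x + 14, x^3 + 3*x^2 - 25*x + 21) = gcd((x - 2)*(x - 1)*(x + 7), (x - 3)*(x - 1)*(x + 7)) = x^2 + 6*x - 7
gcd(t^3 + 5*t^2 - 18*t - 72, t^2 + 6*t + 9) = t + 3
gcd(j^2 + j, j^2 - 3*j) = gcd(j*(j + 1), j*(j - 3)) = j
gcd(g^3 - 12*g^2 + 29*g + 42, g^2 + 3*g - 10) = 1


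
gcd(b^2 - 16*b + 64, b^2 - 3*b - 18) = 1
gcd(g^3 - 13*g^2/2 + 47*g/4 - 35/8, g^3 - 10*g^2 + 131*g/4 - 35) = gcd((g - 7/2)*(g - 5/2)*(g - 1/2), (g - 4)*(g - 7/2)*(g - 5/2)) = g^2 - 6*g + 35/4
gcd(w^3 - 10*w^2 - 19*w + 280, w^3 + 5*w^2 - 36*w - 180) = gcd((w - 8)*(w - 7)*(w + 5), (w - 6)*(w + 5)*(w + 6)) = w + 5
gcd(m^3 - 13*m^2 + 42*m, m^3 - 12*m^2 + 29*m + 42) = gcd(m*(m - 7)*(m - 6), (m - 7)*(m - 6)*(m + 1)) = m^2 - 13*m + 42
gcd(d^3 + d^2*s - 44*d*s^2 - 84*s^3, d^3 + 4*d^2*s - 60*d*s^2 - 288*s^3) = d + 6*s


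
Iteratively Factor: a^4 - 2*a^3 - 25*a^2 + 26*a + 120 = (a - 3)*(a^3 + a^2 - 22*a - 40) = (a - 3)*(a + 2)*(a^2 - a - 20) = (a - 5)*(a - 3)*(a + 2)*(a + 4)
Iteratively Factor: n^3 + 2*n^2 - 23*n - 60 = (n + 4)*(n^2 - 2*n - 15) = (n + 3)*(n + 4)*(n - 5)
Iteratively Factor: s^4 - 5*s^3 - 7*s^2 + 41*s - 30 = (s - 1)*(s^3 - 4*s^2 - 11*s + 30) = (s - 1)*(s + 3)*(s^2 - 7*s + 10) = (s - 5)*(s - 1)*(s + 3)*(s - 2)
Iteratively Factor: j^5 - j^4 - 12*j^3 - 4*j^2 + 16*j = (j + 2)*(j^4 - 3*j^3 - 6*j^2 + 8*j) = (j + 2)^2*(j^3 - 5*j^2 + 4*j) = (j - 1)*(j + 2)^2*(j^2 - 4*j) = j*(j - 1)*(j + 2)^2*(j - 4)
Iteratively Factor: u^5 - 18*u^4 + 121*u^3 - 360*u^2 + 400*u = (u - 5)*(u^4 - 13*u^3 + 56*u^2 - 80*u) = (u - 5)*(u - 4)*(u^3 - 9*u^2 + 20*u) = u*(u - 5)*(u - 4)*(u^2 - 9*u + 20) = u*(u - 5)^2*(u - 4)*(u - 4)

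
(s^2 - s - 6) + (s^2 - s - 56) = 2*s^2 - 2*s - 62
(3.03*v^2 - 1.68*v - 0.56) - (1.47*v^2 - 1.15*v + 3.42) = 1.56*v^2 - 0.53*v - 3.98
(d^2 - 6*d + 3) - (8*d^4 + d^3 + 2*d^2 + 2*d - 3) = -8*d^4 - d^3 - d^2 - 8*d + 6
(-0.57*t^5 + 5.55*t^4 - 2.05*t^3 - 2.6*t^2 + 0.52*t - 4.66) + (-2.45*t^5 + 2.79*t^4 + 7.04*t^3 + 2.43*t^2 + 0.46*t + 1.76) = -3.02*t^5 + 8.34*t^4 + 4.99*t^3 - 0.17*t^2 + 0.98*t - 2.9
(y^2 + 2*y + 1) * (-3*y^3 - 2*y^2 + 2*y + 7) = -3*y^5 - 8*y^4 - 5*y^3 + 9*y^2 + 16*y + 7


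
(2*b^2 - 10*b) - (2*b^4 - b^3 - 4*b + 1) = -2*b^4 + b^3 + 2*b^2 - 6*b - 1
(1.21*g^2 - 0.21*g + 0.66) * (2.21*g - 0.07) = 2.6741*g^3 - 0.5488*g^2 + 1.4733*g - 0.0462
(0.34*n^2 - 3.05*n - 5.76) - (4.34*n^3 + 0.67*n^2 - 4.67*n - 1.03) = -4.34*n^3 - 0.33*n^2 + 1.62*n - 4.73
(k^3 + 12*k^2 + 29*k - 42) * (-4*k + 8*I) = -4*k^4 - 48*k^3 + 8*I*k^3 - 116*k^2 + 96*I*k^2 + 168*k + 232*I*k - 336*I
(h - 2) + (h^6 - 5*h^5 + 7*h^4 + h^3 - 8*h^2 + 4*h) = h^6 - 5*h^5 + 7*h^4 + h^3 - 8*h^2 + 5*h - 2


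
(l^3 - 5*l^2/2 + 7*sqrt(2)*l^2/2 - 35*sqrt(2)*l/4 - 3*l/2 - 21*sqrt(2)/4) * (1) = l^3 - 5*l^2/2 + 7*sqrt(2)*l^2/2 - 35*sqrt(2)*l/4 - 3*l/2 - 21*sqrt(2)/4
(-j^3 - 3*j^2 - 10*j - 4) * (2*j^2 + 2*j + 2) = -2*j^5 - 8*j^4 - 28*j^3 - 34*j^2 - 28*j - 8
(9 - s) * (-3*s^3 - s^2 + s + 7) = 3*s^4 - 26*s^3 - 10*s^2 + 2*s + 63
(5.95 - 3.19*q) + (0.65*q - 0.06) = 5.89 - 2.54*q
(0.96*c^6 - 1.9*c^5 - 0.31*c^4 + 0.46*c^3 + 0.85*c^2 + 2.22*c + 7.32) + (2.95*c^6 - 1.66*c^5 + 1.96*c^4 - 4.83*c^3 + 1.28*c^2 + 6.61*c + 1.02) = 3.91*c^6 - 3.56*c^5 + 1.65*c^4 - 4.37*c^3 + 2.13*c^2 + 8.83*c + 8.34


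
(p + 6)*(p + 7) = p^2 + 13*p + 42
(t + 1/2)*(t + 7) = t^2 + 15*t/2 + 7/2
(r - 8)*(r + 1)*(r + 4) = r^3 - 3*r^2 - 36*r - 32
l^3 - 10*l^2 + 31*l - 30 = (l - 5)*(l - 3)*(l - 2)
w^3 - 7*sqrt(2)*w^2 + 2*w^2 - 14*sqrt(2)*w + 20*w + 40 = (w + 2)*(w - 5*sqrt(2))*(w - 2*sqrt(2))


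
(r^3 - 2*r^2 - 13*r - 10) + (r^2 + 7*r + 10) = r^3 - r^2 - 6*r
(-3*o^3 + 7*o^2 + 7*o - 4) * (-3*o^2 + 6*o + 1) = 9*o^5 - 39*o^4 + 18*o^3 + 61*o^2 - 17*o - 4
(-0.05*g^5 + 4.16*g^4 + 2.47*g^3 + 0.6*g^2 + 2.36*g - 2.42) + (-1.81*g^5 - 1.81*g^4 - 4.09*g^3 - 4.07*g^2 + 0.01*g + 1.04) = -1.86*g^5 + 2.35*g^4 - 1.62*g^3 - 3.47*g^2 + 2.37*g - 1.38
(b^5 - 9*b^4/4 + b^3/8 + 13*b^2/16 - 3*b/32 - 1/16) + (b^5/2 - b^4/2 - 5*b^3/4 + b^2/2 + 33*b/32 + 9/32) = 3*b^5/2 - 11*b^4/4 - 9*b^3/8 + 21*b^2/16 + 15*b/16 + 7/32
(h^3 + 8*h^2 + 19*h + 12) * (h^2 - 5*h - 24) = h^5 + 3*h^4 - 45*h^3 - 275*h^2 - 516*h - 288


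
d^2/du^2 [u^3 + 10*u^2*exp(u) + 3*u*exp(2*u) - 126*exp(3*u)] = 10*u^2*exp(u) + 12*u*exp(2*u) + 40*u*exp(u) + 6*u - 1134*exp(3*u) + 12*exp(2*u) + 20*exp(u)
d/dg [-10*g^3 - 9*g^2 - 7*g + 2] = -30*g^2 - 18*g - 7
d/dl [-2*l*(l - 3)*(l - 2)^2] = -8*l^3 + 42*l^2 - 64*l + 24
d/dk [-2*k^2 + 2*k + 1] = 2 - 4*k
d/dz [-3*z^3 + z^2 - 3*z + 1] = -9*z^2 + 2*z - 3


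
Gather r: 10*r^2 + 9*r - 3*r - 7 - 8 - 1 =10*r^2 + 6*r - 16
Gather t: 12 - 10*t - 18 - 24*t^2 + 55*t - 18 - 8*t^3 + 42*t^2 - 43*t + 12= -8*t^3 + 18*t^2 + 2*t - 12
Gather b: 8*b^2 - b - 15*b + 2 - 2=8*b^2 - 16*b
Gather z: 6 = 6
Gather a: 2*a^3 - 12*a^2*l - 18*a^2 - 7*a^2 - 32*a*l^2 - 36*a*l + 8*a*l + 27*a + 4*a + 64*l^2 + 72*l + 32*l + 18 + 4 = 2*a^3 + a^2*(-12*l - 25) + a*(-32*l^2 - 28*l + 31) + 64*l^2 + 104*l + 22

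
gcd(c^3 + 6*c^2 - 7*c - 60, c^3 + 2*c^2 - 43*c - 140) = c^2 + 9*c + 20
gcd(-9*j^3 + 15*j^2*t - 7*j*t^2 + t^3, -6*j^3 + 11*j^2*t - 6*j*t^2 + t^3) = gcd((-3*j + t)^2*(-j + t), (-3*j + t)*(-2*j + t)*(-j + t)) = 3*j^2 - 4*j*t + t^2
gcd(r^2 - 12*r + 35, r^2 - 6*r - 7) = r - 7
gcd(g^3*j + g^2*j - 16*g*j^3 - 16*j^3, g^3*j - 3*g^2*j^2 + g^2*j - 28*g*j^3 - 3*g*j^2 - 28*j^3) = g^2*j + 4*g*j^2 + g*j + 4*j^2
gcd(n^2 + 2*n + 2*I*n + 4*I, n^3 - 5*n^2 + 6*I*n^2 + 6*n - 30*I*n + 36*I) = 1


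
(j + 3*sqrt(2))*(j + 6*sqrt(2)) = j^2 + 9*sqrt(2)*j + 36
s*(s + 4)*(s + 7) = s^3 + 11*s^2 + 28*s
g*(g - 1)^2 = g^3 - 2*g^2 + g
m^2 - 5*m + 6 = (m - 3)*(m - 2)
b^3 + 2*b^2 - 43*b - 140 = (b - 7)*(b + 4)*(b + 5)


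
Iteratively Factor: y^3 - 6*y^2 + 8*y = (y)*(y^2 - 6*y + 8) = y*(y - 4)*(y - 2)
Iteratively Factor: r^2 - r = (r)*(r - 1)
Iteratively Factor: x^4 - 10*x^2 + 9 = (x - 1)*(x^3 + x^2 - 9*x - 9) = (x - 1)*(x + 1)*(x^2 - 9) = (x - 1)*(x + 1)*(x + 3)*(x - 3)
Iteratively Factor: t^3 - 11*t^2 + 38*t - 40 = (t - 2)*(t^2 - 9*t + 20) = (t - 4)*(t - 2)*(t - 5)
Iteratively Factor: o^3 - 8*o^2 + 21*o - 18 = (o - 2)*(o^2 - 6*o + 9) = (o - 3)*(o - 2)*(o - 3)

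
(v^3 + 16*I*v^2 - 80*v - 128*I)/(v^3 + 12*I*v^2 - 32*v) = (v + 4*I)/v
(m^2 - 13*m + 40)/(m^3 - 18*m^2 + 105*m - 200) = 1/(m - 5)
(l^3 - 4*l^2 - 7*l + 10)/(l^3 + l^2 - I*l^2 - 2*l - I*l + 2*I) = (l - 5)/(l - I)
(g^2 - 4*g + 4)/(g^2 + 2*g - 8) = (g - 2)/(g + 4)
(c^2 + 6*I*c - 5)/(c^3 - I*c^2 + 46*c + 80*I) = (c + I)/(c^2 - 6*I*c + 16)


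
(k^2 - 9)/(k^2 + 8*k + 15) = (k - 3)/(k + 5)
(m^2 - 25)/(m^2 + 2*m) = (m^2 - 25)/(m*(m + 2))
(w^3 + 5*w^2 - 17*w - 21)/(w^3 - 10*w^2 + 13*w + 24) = (w + 7)/(w - 8)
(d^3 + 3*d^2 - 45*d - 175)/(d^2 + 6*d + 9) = (d^3 + 3*d^2 - 45*d - 175)/(d^2 + 6*d + 9)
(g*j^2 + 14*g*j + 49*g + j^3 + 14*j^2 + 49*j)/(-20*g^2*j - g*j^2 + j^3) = (-g*j^2 - 14*g*j - 49*g - j^3 - 14*j^2 - 49*j)/(j*(20*g^2 + g*j - j^2))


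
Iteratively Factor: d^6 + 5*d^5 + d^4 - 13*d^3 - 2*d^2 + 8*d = (d + 2)*(d^5 + 3*d^4 - 5*d^3 - 3*d^2 + 4*d) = d*(d + 2)*(d^4 + 3*d^3 - 5*d^2 - 3*d + 4) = d*(d + 2)*(d + 4)*(d^3 - d^2 - d + 1) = d*(d - 1)*(d + 2)*(d + 4)*(d^2 - 1) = d*(d - 1)^2*(d + 2)*(d + 4)*(d + 1)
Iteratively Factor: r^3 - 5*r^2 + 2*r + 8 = (r - 2)*(r^2 - 3*r - 4) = (r - 4)*(r - 2)*(r + 1)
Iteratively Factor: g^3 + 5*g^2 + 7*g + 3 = (g + 1)*(g^2 + 4*g + 3) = (g + 1)^2*(g + 3)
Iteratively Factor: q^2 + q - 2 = (q + 2)*(q - 1)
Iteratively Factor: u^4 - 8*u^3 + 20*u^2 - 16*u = (u)*(u^3 - 8*u^2 + 20*u - 16) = u*(u - 2)*(u^2 - 6*u + 8) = u*(u - 4)*(u - 2)*(u - 2)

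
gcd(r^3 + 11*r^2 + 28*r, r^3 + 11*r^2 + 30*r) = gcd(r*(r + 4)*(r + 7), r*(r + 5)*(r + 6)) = r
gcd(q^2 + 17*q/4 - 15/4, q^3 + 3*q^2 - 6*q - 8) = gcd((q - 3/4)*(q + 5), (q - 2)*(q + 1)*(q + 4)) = 1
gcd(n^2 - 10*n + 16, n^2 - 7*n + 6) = 1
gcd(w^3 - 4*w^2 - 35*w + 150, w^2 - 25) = w - 5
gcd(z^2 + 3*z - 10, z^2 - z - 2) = z - 2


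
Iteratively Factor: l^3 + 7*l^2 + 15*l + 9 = (l + 1)*(l^2 + 6*l + 9) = (l + 1)*(l + 3)*(l + 3)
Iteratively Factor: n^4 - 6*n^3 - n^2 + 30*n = (n + 2)*(n^3 - 8*n^2 + 15*n) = (n - 3)*(n + 2)*(n^2 - 5*n) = (n - 5)*(n - 3)*(n + 2)*(n)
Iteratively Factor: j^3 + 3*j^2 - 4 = (j - 1)*(j^2 + 4*j + 4) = (j - 1)*(j + 2)*(j + 2)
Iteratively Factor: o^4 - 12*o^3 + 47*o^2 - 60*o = (o - 3)*(o^3 - 9*o^2 + 20*o) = (o - 5)*(o - 3)*(o^2 - 4*o) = o*(o - 5)*(o - 3)*(o - 4)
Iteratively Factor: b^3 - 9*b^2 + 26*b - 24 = (b - 4)*(b^2 - 5*b + 6) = (b - 4)*(b - 2)*(b - 3)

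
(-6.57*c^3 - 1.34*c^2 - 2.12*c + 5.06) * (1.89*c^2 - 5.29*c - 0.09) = -12.4173*c^5 + 32.2227*c^4 + 3.6731*c^3 + 20.8988*c^2 - 26.5766*c - 0.4554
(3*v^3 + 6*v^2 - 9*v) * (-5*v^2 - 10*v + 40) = -15*v^5 - 60*v^4 + 105*v^3 + 330*v^2 - 360*v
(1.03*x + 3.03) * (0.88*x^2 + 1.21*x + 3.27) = 0.9064*x^3 + 3.9127*x^2 + 7.0344*x + 9.9081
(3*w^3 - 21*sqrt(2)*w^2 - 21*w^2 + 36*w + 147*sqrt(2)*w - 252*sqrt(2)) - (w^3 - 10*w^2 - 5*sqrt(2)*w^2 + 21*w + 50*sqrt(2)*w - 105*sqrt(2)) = 2*w^3 - 16*sqrt(2)*w^2 - 11*w^2 + 15*w + 97*sqrt(2)*w - 147*sqrt(2)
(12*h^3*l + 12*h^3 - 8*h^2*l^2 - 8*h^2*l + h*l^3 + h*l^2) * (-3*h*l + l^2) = -36*h^4*l^2 - 36*h^4*l + 36*h^3*l^3 + 36*h^3*l^2 - 11*h^2*l^4 - 11*h^2*l^3 + h*l^5 + h*l^4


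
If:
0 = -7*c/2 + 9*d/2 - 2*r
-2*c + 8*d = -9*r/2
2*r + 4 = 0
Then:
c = 145/38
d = 79/38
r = -2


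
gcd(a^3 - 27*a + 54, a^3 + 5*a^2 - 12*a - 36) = a^2 + 3*a - 18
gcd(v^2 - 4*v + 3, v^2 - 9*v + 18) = v - 3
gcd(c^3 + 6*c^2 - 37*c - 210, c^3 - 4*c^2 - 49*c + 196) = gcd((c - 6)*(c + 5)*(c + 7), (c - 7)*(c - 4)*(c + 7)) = c + 7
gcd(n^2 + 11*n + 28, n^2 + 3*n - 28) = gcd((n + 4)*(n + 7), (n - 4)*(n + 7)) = n + 7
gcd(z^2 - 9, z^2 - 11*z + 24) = z - 3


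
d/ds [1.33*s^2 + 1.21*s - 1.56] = 2.66*s + 1.21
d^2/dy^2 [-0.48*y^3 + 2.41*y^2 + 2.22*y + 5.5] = 4.82 - 2.88*y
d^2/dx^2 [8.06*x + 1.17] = 0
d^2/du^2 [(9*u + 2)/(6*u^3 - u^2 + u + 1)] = 2*((9*u + 2)*(18*u^2 - 2*u + 1)^2 + (-162*u^2 + 18*u - (9*u + 2)*(18*u - 1) - 9)*(6*u^3 - u^2 + u + 1))/(6*u^3 - u^2 + u + 1)^3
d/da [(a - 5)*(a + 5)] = 2*a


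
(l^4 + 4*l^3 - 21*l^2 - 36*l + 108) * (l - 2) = l^5 + 2*l^4 - 29*l^3 + 6*l^2 + 180*l - 216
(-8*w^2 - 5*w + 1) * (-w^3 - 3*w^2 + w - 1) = 8*w^5 + 29*w^4 + 6*w^3 + 6*w - 1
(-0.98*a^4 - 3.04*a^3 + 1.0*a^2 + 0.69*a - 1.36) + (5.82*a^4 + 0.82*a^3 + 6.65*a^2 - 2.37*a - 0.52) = 4.84*a^4 - 2.22*a^3 + 7.65*a^2 - 1.68*a - 1.88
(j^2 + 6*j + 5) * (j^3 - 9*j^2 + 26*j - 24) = j^5 - 3*j^4 - 23*j^3 + 87*j^2 - 14*j - 120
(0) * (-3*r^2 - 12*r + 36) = 0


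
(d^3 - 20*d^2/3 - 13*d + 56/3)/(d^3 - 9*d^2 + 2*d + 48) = (d^2 + 4*d/3 - 7/3)/(d^2 - d - 6)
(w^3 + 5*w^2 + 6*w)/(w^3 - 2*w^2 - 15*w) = (w + 2)/(w - 5)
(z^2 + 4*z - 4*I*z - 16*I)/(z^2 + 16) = (z + 4)/(z + 4*I)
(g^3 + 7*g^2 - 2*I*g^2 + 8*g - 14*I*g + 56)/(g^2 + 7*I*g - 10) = (g^2 + g*(7 - 4*I) - 28*I)/(g + 5*I)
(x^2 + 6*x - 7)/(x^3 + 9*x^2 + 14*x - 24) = (x + 7)/(x^2 + 10*x + 24)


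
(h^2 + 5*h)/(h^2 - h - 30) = h/(h - 6)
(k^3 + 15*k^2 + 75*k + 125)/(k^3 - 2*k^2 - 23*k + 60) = (k^2 + 10*k + 25)/(k^2 - 7*k + 12)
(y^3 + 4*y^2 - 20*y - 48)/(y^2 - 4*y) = y + 8 + 12/y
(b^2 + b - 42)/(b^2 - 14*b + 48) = (b + 7)/(b - 8)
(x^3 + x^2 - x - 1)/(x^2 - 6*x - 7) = (x^2 - 1)/(x - 7)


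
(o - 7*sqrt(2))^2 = o^2 - 14*sqrt(2)*o + 98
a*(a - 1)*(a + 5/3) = a^3 + 2*a^2/3 - 5*a/3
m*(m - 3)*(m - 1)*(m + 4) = m^4 - 13*m^2 + 12*m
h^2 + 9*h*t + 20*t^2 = (h + 4*t)*(h + 5*t)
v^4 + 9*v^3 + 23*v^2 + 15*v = v*(v + 1)*(v + 3)*(v + 5)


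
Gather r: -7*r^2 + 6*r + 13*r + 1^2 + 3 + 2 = -7*r^2 + 19*r + 6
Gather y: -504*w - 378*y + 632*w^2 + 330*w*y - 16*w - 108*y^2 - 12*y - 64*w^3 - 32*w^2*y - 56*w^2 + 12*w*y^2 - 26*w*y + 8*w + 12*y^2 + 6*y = -64*w^3 + 576*w^2 - 512*w + y^2*(12*w - 96) + y*(-32*w^2 + 304*w - 384)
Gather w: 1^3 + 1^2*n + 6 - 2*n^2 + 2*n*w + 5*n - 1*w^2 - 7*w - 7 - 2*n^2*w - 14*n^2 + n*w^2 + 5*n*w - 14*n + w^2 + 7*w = -16*n^2 + n*w^2 - 8*n + w*(-2*n^2 + 7*n)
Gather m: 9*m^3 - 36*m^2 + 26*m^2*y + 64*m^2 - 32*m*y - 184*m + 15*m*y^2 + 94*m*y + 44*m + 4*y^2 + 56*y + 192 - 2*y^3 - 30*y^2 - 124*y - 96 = 9*m^3 + m^2*(26*y + 28) + m*(15*y^2 + 62*y - 140) - 2*y^3 - 26*y^2 - 68*y + 96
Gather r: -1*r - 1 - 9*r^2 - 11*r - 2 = -9*r^2 - 12*r - 3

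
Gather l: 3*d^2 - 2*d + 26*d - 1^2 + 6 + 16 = 3*d^2 + 24*d + 21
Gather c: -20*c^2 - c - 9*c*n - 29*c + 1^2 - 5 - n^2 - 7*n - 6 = -20*c^2 + c*(-9*n - 30) - n^2 - 7*n - 10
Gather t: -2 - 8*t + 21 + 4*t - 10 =9 - 4*t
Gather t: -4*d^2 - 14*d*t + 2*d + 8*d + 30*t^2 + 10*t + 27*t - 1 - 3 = -4*d^2 + 10*d + 30*t^2 + t*(37 - 14*d) - 4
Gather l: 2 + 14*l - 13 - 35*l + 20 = 9 - 21*l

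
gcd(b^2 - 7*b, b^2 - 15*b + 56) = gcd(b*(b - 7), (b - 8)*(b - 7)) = b - 7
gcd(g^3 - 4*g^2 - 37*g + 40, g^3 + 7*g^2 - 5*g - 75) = g + 5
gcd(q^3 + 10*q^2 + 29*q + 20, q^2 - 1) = q + 1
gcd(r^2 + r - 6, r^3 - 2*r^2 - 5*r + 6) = 1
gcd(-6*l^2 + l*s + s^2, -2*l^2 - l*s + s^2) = -2*l + s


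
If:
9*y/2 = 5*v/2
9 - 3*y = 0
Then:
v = 27/5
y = 3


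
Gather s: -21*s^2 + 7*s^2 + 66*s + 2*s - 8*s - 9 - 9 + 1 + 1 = -14*s^2 + 60*s - 16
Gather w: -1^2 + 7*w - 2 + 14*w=21*w - 3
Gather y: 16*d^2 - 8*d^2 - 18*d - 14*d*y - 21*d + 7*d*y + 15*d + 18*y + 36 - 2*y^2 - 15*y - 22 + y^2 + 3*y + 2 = 8*d^2 - 24*d - y^2 + y*(6 - 7*d) + 16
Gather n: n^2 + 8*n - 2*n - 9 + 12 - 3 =n^2 + 6*n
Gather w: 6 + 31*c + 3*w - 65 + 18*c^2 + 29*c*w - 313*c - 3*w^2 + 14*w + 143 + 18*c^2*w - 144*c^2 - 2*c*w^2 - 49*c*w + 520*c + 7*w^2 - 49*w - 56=-126*c^2 + 238*c + w^2*(4 - 2*c) + w*(18*c^2 - 20*c - 32) + 28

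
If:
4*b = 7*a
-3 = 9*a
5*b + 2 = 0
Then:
No Solution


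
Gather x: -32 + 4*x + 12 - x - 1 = 3*x - 21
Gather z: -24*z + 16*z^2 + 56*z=16*z^2 + 32*z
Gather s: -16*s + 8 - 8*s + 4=12 - 24*s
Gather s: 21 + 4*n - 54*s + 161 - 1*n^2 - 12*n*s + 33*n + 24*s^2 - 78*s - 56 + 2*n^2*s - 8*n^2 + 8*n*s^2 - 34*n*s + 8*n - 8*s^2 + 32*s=-9*n^2 + 45*n + s^2*(8*n + 16) + s*(2*n^2 - 46*n - 100) + 126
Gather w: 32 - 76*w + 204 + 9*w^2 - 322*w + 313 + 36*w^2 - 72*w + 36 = 45*w^2 - 470*w + 585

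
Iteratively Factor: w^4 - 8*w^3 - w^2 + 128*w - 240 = (w - 5)*(w^3 - 3*w^2 - 16*w + 48) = (w - 5)*(w + 4)*(w^2 - 7*w + 12) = (w - 5)*(w - 3)*(w + 4)*(w - 4)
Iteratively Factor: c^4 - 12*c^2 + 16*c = (c + 4)*(c^3 - 4*c^2 + 4*c) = (c - 2)*(c + 4)*(c^2 - 2*c) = c*(c - 2)*(c + 4)*(c - 2)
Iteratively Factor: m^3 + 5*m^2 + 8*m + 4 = (m + 2)*(m^2 + 3*m + 2) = (m + 2)^2*(m + 1)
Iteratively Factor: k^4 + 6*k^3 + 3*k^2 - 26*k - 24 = (k - 2)*(k^3 + 8*k^2 + 19*k + 12) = (k - 2)*(k + 4)*(k^2 + 4*k + 3) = (k - 2)*(k + 1)*(k + 4)*(k + 3)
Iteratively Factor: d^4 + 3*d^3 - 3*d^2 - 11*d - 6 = (d + 3)*(d^3 - 3*d - 2) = (d - 2)*(d + 3)*(d^2 + 2*d + 1) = (d - 2)*(d + 1)*(d + 3)*(d + 1)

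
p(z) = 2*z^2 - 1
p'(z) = 4*z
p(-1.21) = 1.93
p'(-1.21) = -4.84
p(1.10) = 1.42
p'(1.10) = 4.40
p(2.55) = 12.00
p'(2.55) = 10.20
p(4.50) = 39.50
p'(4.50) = 18.00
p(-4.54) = 40.22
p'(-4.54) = -18.16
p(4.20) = 34.28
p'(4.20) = 16.80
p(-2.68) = 13.36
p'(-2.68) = -10.72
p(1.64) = 4.38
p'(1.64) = 6.56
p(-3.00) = 17.00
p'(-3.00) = -12.00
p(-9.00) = 161.00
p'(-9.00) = -36.00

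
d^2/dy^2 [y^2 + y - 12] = 2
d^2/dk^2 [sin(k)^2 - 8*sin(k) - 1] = 8*sin(k) + 2*cos(2*k)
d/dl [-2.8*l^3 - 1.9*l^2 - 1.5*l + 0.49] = -8.4*l^2 - 3.8*l - 1.5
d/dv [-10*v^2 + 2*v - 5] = 2 - 20*v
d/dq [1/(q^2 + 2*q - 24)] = 2*(-q - 1)/(q^2 + 2*q - 24)^2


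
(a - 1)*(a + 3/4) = a^2 - a/4 - 3/4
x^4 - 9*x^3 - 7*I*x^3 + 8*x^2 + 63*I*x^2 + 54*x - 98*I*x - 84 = (x - 7)*(x - 2)*(x - 6*I)*(x - I)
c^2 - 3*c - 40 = (c - 8)*(c + 5)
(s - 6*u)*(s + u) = s^2 - 5*s*u - 6*u^2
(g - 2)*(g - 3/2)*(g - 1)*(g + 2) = g^4 - 5*g^3/2 - 5*g^2/2 + 10*g - 6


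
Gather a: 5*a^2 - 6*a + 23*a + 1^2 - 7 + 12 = 5*a^2 + 17*a + 6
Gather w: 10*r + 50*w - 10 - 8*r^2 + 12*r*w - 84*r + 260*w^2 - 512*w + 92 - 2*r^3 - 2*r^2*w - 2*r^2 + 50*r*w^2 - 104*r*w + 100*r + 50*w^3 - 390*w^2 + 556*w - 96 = -2*r^3 - 10*r^2 + 26*r + 50*w^3 + w^2*(50*r - 130) + w*(-2*r^2 - 92*r + 94) - 14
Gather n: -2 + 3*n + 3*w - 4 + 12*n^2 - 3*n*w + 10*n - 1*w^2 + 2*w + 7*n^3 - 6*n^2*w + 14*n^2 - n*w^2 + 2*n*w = 7*n^3 + n^2*(26 - 6*w) + n*(-w^2 - w + 13) - w^2 + 5*w - 6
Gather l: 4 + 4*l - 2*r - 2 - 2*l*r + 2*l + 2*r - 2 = l*(6 - 2*r)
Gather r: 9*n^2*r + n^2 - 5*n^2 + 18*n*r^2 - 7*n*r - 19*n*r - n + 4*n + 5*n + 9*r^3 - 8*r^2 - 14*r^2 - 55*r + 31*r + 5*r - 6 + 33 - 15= -4*n^2 + 8*n + 9*r^3 + r^2*(18*n - 22) + r*(9*n^2 - 26*n - 19) + 12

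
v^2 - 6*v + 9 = (v - 3)^2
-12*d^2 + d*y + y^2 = (-3*d + y)*(4*d + y)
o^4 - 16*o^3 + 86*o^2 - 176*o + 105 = (o - 7)*(o - 5)*(o - 3)*(o - 1)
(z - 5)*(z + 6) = z^2 + z - 30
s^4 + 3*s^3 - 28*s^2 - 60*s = s*(s - 5)*(s + 2)*(s + 6)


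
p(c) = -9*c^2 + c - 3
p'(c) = 1 - 18*c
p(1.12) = -13.17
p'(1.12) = -19.16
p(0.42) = -4.17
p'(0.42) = -6.56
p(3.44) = -106.06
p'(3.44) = -60.92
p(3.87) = -133.92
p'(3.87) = -68.66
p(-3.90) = -143.79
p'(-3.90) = 71.20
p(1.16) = -13.95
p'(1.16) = -19.88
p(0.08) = -2.98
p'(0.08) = -0.44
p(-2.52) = -62.67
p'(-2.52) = 46.36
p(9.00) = -723.00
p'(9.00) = -161.00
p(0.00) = -3.00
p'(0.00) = 1.00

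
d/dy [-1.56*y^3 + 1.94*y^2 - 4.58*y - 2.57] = -4.68*y^2 + 3.88*y - 4.58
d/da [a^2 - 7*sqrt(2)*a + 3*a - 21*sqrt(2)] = 2*a - 7*sqrt(2) + 3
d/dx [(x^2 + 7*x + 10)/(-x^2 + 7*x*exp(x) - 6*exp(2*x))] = ((-2*x - 7)*(x^2 - 7*x*exp(x) + 6*exp(2*x)) - (x^2 + 7*x + 10)*(7*x*exp(x) - 2*x - 12*exp(2*x) + 7*exp(x)))/(x^2 - 7*x*exp(x) + 6*exp(2*x))^2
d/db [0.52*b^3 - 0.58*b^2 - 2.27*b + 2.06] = 1.56*b^2 - 1.16*b - 2.27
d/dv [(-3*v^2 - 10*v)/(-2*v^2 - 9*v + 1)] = (7*v^2 - 6*v - 10)/(4*v^4 + 36*v^3 + 77*v^2 - 18*v + 1)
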